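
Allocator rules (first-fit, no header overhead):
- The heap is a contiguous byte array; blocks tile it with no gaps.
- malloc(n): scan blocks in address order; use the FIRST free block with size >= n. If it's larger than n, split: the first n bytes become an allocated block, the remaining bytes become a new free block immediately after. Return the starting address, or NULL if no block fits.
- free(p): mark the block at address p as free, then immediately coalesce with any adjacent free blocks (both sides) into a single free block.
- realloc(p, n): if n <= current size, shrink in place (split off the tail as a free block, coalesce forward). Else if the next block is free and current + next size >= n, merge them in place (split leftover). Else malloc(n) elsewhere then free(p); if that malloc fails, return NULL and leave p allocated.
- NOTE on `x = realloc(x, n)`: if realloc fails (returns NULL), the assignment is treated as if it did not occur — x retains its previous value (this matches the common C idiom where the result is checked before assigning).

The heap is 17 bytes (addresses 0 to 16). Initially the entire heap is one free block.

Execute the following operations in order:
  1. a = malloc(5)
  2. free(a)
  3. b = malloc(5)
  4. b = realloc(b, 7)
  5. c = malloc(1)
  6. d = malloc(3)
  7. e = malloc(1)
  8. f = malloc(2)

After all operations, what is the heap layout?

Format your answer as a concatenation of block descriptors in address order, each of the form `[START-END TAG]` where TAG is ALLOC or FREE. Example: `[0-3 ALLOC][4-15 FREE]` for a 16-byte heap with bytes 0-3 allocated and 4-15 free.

Answer: [0-6 ALLOC][7-7 ALLOC][8-10 ALLOC][11-11 ALLOC][12-13 ALLOC][14-16 FREE]

Derivation:
Op 1: a = malloc(5) -> a = 0; heap: [0-4 ALLOC][5-16 FREE]
Op 2: free(a) -> (freed a); heap: [0-16 FREE]
Op 3: b = malloc(5) -> b = 0; heap: [0-4 ALLOC][5-16 FREE]
Op 4: b = realloc(b, 7) -> b = 0; heap: [0-6 ALLOC][7-16 FREE]
Op 5: c = malloc(1) -> c = 7; heap: [0-6 ALLOC][7-7 ALLOC][8-16 FREE]
Op 6: d = malloc(3) -> d = 8; heap: [0-6 ALLOC][7-7 ALLOC][8-10 ALLOC][11-16 FREE]
Op 7: e = malloc(1) -> e = 11; heap: [0-6 ALLOC][7-7 ALLOC][8-10 ALLOC][11-11 ALLOC][12-16 FREE]
Op 8: f = malloc(2) -> f = 12; heap: [0-6 ALLOC][7-7 ALLOC][8-10 ALLOC][11-11 ALLOC][12-13 ALLOC][14-16 FREE]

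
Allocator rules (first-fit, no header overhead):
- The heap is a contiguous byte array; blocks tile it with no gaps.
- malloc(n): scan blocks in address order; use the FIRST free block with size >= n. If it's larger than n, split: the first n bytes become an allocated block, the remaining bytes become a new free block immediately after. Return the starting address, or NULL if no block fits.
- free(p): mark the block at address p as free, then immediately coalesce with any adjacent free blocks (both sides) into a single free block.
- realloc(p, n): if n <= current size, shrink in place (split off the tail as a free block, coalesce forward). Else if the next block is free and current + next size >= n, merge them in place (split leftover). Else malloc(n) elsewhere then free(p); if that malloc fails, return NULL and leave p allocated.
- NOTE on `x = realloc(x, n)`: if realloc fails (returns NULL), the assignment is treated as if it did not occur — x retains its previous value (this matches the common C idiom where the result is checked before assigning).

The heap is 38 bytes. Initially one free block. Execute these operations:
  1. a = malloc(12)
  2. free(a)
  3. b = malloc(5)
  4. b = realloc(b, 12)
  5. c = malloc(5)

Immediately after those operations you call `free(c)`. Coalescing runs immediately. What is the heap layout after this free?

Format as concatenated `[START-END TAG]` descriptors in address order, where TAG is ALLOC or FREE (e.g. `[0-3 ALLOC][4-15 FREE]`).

Op 1: a = malloc(12) -> a = 0; heap: [0-11 ALLOC][12-37 FREE]
Op 2: free(a) -> (freed a); heap: [0-37 FREE]
Op 3: b = malloc(5) -> b = 0; heap: [0-4 ALLOC][5-37 FREE]
Op 4: b = realloc(b, 12) -> b = 0; heap: [0-11 ALLOC][12-37 FREE]
Op 5: c = malloc(5) -> c = 12; heap: [0-11 ALLOC][12-16 ALLOC][17-37 FREE]
free(c): c = 12 -> block [12-16 ALLOC]; mark free, coalesce with adjacent free neighbors -> [0-11 ALLOC][12-37 FREE]

Answer: [0-11 ALLOC][12-37 FREE]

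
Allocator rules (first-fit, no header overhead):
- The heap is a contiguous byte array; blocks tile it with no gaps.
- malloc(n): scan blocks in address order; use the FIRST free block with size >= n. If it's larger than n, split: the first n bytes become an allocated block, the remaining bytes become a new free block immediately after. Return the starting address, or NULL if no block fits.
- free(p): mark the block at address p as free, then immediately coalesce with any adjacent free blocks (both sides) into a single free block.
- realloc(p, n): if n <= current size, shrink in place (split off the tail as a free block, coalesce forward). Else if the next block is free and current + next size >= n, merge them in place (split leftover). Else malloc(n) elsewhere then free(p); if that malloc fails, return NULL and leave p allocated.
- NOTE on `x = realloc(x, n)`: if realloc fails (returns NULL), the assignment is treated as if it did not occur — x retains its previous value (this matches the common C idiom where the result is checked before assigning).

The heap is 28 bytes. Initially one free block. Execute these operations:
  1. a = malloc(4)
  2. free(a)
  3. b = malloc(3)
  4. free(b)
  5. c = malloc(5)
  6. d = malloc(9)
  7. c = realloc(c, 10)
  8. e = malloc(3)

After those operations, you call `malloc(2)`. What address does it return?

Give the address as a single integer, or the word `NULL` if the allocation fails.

Answer: 3

Derivation:
Op 1: a = malloc(4) -> a = 0; heap: [0-3 ALLOC][4-27 FREE]
Op 2: free(a) -> (freed a); heap: [0-27 FREE]
Op 3: b = malloc(3) -> b = 0; heap: [0-2 ALLOC][3-27 FREE]
Op 4: free(b) -> (freed b); heap: [0-27 FREE]
Op 5: c = malloc(5) -> c = 0; heap: [0-4 ALLOC][5-27 FREE]
Op 6: d = malloc(9) -> d = 5; heap: [0-4 ALLOC][5-13 ALLOC][14-27 FREE]
Op 7: c = realloc(c, 10) -> c = 14; heap: [0-4 FREE][5-13 ALLOC][14-23 ALLOC][24-27 FREE]
Op 8: e = malloc(3) -> e = 0; heap: [0-2 ALLOC][3-4 FREE][5-13 ALLOC][14-23 ALLOC][24-27 FREE]
malloc(2): first-fit scan over [0-2 ALLOC][3-4 FREE][5-13 ALLOC][14-23 ALLOC][24-27 FREE] -> 3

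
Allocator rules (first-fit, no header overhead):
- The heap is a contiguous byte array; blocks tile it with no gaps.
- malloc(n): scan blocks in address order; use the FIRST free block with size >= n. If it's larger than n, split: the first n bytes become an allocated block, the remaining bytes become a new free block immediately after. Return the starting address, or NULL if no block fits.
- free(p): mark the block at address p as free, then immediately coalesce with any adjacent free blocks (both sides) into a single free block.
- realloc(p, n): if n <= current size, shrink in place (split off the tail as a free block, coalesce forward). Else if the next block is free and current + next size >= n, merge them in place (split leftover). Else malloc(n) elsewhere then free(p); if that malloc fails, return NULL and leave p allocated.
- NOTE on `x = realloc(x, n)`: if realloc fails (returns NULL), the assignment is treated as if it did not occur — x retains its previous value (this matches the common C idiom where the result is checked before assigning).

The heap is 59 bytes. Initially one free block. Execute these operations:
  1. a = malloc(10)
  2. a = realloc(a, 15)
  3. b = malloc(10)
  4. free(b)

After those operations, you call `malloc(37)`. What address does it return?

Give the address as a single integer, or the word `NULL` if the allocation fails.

Op 1: a = malloc(10) -> a = 0; heap: [0-9 ALLOC][10-58 FREE]
Op 2: a = realloc(a, 15) -> a = 0; heap: [0-14 ALLOC][15-58 FREE]
Op 3: b = malloc(10) -> b = 15; heap: [0-14 ALLOC][15-24 ALLOC][25-58 FREE]
Op 4: free(b) -> (freed b); heap: [0-14 ALLOC][15-58 FREE]
malloc(37): first-fit scan over [0-14 ALLOC][15-58 FREE] -> 15

Answer: 15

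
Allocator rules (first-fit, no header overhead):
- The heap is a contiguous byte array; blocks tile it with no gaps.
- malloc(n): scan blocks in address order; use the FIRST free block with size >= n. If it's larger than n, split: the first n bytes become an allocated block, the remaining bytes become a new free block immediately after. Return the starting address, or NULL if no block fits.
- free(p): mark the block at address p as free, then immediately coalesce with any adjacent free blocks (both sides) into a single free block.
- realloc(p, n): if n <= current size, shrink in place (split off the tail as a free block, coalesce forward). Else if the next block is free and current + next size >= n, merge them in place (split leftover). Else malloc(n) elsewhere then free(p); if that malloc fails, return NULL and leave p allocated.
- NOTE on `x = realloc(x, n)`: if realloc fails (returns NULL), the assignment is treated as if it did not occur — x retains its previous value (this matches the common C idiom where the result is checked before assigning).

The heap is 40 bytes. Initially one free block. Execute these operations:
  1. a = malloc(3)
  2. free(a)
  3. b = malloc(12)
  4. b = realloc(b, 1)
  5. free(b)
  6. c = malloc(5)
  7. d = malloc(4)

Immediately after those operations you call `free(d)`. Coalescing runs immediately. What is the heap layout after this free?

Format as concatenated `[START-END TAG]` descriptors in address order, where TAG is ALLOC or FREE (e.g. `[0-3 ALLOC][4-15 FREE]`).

Answer: [0-4 ALLOC][5-39 FREE]

Derivation:
Op 1: a = malloc(3) -> a = 0; heap: [0-2 ALLOC][3-39 FREE]
Op 2: free(a) -> (freed a); heap: [0-39 FREE]
Op 3: b = malloc(12) -> b = 0; heap: [0-11 ALLOC][12-39 FREE]
Op 4: b = realloc(b, 1) -> b = 0; heap: [0-0 ALLOC][1-39 FREE]
Op 5: free(b) -> (freed b); heap: [0-39 FREE]
Op 6: c = malloc(5) -> c = 0; heap: [0-4 ALLOC][5-39 FREE]
Op 7: d = malloc(4) -> d = 5; heap: [0-4 ALLOC][5-8 ALLOC][9-39 FREE]
free(d): d = 5 -> block [5-8 ALLOC]; mark free, coalesce with adjacent free neighbors -> [0-4 ALLOC][5-39 FREE]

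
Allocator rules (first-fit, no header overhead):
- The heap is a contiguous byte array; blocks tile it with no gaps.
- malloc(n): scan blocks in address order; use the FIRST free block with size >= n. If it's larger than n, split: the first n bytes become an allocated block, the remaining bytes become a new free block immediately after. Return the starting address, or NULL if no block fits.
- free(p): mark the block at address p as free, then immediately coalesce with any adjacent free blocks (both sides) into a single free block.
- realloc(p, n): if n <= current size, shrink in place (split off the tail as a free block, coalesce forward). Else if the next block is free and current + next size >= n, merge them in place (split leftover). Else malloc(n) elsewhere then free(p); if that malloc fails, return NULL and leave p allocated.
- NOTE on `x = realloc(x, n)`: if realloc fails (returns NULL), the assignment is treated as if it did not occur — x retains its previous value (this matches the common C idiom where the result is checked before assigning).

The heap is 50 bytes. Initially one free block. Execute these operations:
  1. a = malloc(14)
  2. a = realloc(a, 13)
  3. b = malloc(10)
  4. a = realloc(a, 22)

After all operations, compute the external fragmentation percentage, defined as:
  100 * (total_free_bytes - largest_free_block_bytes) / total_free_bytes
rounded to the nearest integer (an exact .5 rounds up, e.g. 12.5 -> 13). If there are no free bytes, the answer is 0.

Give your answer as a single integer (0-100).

Answer: 28

Derivation:
Op 1: a = malloc(14) -> a = 0; heap: [0-13 ALLOC][14-49 FREE]
Op 2: a = realloc(a, 13) -> a = 0; heap: [0-12 ALLOC][13-49 FREE]
Op 3: b = malloc(10) -> b = 13; heap: [0-12 ALLOC][13-22 ALLOC][23-49 FREE]
Op 4: a = realloc(a, 22) -> a = 23; heap: [0-12 FREE][13-22 ALLOC][23-44 ALLOC][45-49 FREE]
Free blocks: [13 5] total_free=18 largest=13 -> 100*(18-13)/18 = 500/18 ≈ 27.778 -> rounds to 28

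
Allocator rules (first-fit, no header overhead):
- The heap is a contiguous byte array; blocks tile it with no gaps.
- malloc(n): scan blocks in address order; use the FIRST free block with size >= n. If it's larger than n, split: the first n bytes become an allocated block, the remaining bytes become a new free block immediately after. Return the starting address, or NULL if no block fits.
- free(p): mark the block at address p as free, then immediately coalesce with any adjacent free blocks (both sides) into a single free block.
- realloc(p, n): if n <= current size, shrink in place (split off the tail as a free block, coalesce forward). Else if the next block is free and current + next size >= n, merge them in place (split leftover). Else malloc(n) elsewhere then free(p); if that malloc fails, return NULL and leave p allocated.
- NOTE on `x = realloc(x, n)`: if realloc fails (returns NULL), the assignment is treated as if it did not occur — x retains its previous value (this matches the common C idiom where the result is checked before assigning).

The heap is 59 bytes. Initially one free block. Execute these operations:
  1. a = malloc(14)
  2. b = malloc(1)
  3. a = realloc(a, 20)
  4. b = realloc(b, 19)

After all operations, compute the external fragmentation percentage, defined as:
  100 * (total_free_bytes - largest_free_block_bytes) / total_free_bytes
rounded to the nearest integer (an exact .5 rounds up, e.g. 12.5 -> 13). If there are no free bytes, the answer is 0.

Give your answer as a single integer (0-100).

Op 1: a = malloc(14) -> a = 0; heap: [0-13 ALLOC][14-58 FREE]
Op 2: b = malloc(1) -> b = 14; heap: [0-13 ALLOC][14-14 ALLOC][15-58 FREE]
Op 3: a = realloc(a, 20) -> a = 15; heap: [0-13 FREE][14-14 ALLOC][15-34 ALLOC][35-58 FREE]
Op 4: b = realloc(b, 19) -> b = 35; heap: [0-14 FREE][15-34 ALLOC][35-53 ALLOC][54-58 FREE]
Free blocks: [15 5] total_free=20 largest=15 -> 100*(20-15)/20 = 500/20 = 25

Answer: 25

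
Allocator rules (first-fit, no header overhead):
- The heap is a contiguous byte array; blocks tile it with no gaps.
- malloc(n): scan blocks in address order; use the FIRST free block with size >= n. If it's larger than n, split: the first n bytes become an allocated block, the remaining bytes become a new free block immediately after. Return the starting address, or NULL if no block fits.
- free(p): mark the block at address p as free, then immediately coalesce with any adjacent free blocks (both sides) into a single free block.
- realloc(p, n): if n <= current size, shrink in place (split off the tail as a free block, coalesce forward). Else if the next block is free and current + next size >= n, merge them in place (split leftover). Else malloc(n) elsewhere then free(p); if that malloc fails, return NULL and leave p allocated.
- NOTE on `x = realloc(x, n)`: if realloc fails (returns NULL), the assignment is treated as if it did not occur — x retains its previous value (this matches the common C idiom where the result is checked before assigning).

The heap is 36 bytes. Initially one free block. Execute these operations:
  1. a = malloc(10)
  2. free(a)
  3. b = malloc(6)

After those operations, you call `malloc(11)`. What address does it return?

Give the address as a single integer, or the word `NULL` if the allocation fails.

Op 1: a = malloc(10) -> a = 0; heap: [0-9 ALLOC][10-35 FREE]
Op 2: free(a) -> (freed a); heap: [0-35 FREE]
Op 3: b = malloc(6) -> b = 0; heap: [0-5 ALLOC][6-35 FREE]
malloc(11): first-fit scan over [0-5 ALLOC][6-35 FREE] -> 6

Answer: 6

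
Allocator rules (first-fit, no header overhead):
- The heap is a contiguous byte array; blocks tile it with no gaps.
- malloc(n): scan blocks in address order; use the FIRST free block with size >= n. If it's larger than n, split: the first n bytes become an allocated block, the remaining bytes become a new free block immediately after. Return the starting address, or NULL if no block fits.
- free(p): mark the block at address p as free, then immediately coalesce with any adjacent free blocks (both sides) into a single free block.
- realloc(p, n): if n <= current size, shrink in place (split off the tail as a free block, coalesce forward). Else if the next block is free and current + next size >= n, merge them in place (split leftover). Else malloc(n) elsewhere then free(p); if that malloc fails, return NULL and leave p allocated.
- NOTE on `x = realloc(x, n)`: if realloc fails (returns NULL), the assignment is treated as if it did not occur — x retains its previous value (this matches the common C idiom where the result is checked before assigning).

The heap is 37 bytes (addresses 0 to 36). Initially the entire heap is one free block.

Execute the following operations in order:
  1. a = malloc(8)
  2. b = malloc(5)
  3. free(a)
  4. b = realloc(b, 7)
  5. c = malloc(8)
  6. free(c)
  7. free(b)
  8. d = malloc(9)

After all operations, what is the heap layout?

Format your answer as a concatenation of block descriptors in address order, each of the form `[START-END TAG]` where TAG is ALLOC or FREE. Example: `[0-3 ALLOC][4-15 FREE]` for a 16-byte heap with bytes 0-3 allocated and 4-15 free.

Answer: [0-8 ALLOC][9-36 FREE]

Derivation:
Op 1: a = malloc(8) -> a = 0; heap: [0-7 ALLOC][8-36 FREE]
Op 2: b = malloc(5) -> b = 8; heap: [0-7 ALLOC][8-12 ALLOC][13-36 FREE]
Op 3: free(a) -> (freed a); heap: [0-7 FREE][8-12 ALLOC][13-36 FREE]
Op 4: b = realloc(b, 7) -> b = 8; heap: [0-7 FREE][8-14 ALLOC][15-36 FREE]
Op 5: c = malloc(8) -> c = 0; heap: [0-7 ALLOC][8-14 ALLOC][15-36 FREE]
Op 6: free(c) -> (freed c); heap: [0-7 FREE][8-14 ALLOC][15-36 FREE]
Op 7: free(b) -> (freed b); heap: [0-36 FREE]
Op 8: d = malloc(9) -> d = 0; heap: [0-8 ALLOC][9-36 FREE]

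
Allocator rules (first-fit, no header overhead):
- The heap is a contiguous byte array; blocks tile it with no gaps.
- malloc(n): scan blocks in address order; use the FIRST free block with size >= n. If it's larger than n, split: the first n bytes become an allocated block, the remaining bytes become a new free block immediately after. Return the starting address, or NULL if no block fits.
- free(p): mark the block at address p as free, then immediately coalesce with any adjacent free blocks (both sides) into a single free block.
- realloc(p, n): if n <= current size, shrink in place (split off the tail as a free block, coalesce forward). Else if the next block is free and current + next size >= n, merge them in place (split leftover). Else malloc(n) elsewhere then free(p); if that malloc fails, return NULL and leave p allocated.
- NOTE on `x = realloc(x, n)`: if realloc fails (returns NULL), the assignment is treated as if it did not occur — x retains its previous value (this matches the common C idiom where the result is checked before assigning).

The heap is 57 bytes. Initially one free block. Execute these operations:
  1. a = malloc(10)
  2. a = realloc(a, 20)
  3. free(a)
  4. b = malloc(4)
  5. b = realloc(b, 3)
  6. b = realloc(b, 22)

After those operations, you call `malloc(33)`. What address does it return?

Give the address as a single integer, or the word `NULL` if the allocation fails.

Op 1: a = malloc(10) -> a = 0; heap: [0-9 ALLOC][10-56 FREE]
Op 2: a = realloc(a, 20) -> a = 0; heap: [0-19 ALLOC][20-56 FREE]
Op 3: free(a) -> (freed a); heap: [0-56 FREE]
Op 4: b = malloc(4) -> b = 0; heap: [0-3 ALLOC][4-56 FREE]
Op 5: b = realloc(b, 3) -> b = 0; heap: [0-2 ALLOC][3-56 FREE]
Op 6: b = realloc(b, 22) -> b = 0; heap: [0-21 ALLOC][22-56 FREE]
malloc(33): first-fit scan over [0-21 ALLOC][22-56 FREE] -> 22

Answer: 22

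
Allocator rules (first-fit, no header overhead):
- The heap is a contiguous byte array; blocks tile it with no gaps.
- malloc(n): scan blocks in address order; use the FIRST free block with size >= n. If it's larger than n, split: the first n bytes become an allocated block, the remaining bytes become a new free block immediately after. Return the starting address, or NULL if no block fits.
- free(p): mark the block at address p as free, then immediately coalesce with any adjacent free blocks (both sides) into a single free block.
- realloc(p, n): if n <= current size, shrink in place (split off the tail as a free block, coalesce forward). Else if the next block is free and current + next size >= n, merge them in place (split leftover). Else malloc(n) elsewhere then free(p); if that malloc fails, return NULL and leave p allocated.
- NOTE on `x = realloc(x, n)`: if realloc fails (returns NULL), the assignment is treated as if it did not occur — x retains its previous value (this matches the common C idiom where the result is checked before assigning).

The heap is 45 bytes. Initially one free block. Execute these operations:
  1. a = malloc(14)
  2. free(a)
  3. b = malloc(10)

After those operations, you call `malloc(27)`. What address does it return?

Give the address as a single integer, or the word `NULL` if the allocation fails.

Op 1: a = malloc(14) -> a = 0; heap: [0-13 ALLOC][14-44 FREE]
Op 2: free(a) -> (freed a); heap: [0-44 FREE]
Op 3: b = malloc(10) -> b = 0; heap: [0-9 ALLOC][10-44 FREE]
malloc(27): first-fit scan over [0-9 ALLOC][10-44 FREE] -> 10

Answer: 10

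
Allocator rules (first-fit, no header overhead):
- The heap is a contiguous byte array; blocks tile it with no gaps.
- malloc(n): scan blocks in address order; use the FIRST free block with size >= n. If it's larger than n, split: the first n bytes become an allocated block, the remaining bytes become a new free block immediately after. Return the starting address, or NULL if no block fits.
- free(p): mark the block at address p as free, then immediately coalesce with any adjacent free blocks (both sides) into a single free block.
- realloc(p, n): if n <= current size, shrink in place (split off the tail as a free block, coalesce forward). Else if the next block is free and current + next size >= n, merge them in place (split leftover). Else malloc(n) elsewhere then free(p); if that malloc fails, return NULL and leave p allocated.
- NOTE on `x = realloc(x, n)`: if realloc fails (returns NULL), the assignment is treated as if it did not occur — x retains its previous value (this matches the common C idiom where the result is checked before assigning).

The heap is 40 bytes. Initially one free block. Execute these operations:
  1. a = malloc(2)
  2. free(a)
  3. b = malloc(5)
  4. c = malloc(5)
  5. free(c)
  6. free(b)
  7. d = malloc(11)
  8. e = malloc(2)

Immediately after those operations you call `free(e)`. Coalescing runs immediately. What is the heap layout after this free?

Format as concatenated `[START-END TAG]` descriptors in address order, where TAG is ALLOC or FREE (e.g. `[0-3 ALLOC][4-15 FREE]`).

Op 1: a = malloc(2) -> a = 0; heap: [0-1 ALLOC][2-39 FREE]
Op 2: free(a) -> (freed a); heap: [0-39 FREE]
Op 3: b = malloc(5) -> b = 0; heap: [0-4 ALLOC][5-39 FREE]
Op 4: c = malloc(5) -> c = 5; heap: [0-4 ALLOC][5-9 ALLOC][10-39 FREE]
Op 5: free(c) -> (freed c); heap: [0-4 ALLOC][5-39 FREE]
Op 6: free(b) -> (freed b); heap: [0-39 FREE]
Op 7: d = malloc(11) -> d = 0; heap: [0-10 ALLOC][11-39 FREE]
Op 8: e = malloc(2) -> e = 11; heap: [0-10 ALLOC][11-12 ALLOC][13-39 FREE]
free(e): e = 11 -> block [11-12 ALLOC]; mark free, coalesce with adjacent free neighbors -> [0-10 ALLOC][11-39 FREE]

Answer: [0-10 ALLOC][11-39 FREE]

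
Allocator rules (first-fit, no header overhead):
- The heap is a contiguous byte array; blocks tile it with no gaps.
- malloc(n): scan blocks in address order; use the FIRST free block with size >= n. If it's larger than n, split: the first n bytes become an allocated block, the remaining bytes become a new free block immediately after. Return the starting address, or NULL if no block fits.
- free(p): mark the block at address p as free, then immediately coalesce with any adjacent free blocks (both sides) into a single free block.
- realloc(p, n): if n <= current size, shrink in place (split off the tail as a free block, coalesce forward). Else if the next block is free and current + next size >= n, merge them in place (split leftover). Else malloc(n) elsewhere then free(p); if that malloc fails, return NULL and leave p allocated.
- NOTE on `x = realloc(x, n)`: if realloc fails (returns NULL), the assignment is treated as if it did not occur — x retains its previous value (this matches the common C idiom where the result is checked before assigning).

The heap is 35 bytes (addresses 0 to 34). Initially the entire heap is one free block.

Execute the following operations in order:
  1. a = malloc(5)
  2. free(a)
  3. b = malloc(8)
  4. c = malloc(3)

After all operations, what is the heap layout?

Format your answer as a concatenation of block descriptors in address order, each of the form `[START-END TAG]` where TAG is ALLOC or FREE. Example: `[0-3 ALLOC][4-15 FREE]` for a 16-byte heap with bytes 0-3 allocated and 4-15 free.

Op 1: a = malloc(5) -> a = 0; heap: [0-4 ALLOC][5-34 FREE]
Op 2: free(a) -> (freed a); heap: [0-34 FREE]
Op 3: b = malloc(8) -> b = 0; heap: [0-7 ALLOC][8-34 FREE]
Op 4: c = malloc(3) -> c = 8; heap: [0-7 ALLOC][8-10 ALLOC][11-34 FREE]

Answer: [0-7 ALLOC][8-10 ALLOC][11-34 FREE]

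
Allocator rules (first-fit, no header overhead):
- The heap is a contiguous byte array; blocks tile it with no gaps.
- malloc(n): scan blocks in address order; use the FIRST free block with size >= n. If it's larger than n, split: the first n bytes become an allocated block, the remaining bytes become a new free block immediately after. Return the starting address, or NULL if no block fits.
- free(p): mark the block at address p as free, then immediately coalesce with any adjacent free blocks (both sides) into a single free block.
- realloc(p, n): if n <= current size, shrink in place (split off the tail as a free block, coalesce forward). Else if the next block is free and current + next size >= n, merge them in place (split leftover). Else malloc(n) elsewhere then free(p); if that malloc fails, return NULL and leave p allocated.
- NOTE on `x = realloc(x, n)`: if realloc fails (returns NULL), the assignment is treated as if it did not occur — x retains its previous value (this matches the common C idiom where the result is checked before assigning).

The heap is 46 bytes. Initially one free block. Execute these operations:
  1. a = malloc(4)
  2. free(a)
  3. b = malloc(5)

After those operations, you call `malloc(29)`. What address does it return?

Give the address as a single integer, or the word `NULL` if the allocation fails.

Op 1: a = malloc(4) -> a = 0; heap: [0-3 ALLOC][4-45 FREE]
Op 2: free(a) -> (freed a); heap: [0-45 FREE]
Op 3: b = malloc(5) -> b = 0; heap: [0-4 ALLOC][5-45 FREE]
malloc(29): first-fit scan over [0-4 ALLOC][5-45 FREE] -> 5

Answer: 5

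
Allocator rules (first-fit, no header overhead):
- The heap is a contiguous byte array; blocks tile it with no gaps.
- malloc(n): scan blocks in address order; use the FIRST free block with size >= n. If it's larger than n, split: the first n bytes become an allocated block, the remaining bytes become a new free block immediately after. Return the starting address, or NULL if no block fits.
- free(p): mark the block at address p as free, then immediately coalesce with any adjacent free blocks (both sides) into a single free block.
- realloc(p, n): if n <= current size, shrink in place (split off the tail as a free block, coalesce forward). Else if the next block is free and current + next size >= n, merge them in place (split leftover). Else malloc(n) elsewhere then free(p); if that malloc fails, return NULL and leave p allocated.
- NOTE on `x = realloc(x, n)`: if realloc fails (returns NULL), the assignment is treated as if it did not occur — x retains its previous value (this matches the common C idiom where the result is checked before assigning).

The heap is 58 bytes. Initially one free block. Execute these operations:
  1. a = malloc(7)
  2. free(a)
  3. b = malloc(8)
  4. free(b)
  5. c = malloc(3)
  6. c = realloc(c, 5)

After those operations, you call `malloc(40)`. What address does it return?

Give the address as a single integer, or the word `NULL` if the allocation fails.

Op 1: a = malloc(7) -> a = 0; heap: [0-6 ALLOC][7-57 FREE]
Op 2: free(a) -> (freed a); heap: [0-57 FREE]
Op 3: b = malloc(8) -> b = 0; heap: [0-7 ALLOC][8-57 FREE]
Op 4: free(b) -> (freed b); heap: [0-57 FREE]
Op 5: c = malloc(3) -> c = 0; heap: [0-2 ALLOC][3-57 FREE]
Op 6: c = realloc(c, 5) -> c = 0; heap: [0-4 ALLOC][5-57 FREE]
malloc(40): first-fit scan over [0-4 ALLOC][5-57 FREE] -> 5

Answer: 5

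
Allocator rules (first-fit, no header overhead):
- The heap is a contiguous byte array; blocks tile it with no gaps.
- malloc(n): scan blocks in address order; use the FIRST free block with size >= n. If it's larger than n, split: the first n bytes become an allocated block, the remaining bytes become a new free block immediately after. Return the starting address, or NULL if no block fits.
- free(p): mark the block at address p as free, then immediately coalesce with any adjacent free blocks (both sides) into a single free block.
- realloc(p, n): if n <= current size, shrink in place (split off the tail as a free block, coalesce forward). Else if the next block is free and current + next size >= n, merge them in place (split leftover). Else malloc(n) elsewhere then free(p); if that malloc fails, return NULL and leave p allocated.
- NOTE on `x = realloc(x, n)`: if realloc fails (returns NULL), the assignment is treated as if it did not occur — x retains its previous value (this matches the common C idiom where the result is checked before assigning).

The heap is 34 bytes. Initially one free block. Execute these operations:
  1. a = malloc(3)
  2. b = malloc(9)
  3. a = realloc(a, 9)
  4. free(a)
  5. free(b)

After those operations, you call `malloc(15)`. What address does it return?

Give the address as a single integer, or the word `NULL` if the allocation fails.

Op 1: a = malloc(3) -> a = 0; heap: [0-2 ALLOC][3-33 FREE]
Op 2: b = malloc(9) -> b = 3; heap: [0-2 ALLOC][3-11 ALLOC][12-33 FREE]
Op 3: a = realloc(a, 9) -> a = 12; heap: [0-2 FREE][3-11 ALLOC][12-20 ALLOC][21-33 FREE]
Op 4: free(a) -> (freed a); heap: [0-2 FREE][3-11 ALLOC][12-33 FREE]
Op 5: free(b) -> (freed b); heap: [0-33 FREE]
malloc(15): first-fit scan over [0-33 FREE] -> 0

Answer: 0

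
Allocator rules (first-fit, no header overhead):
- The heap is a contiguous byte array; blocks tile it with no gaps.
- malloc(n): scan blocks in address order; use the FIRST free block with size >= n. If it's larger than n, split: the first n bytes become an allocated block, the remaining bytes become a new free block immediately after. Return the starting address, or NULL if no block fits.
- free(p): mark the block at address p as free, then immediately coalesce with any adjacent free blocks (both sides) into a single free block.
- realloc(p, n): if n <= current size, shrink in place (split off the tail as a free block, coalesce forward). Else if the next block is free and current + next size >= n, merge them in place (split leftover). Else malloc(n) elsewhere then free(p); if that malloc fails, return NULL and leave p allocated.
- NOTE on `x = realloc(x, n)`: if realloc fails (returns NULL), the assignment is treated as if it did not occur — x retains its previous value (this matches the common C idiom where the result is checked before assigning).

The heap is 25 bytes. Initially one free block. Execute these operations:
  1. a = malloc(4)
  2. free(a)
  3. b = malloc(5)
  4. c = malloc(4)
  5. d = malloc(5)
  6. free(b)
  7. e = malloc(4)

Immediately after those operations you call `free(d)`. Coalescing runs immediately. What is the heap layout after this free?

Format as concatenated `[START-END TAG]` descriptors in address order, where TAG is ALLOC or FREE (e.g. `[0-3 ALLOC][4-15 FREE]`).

Answer: [0-3 ALLOC][4-4 FREE][5-8 ALLOC][9-24 FREE]

Derivation:
Op 1: a = malloc(4) -> a = 0; heap: [0-3 ALLOC][4-24 FREE]
Op 2: free(a) -> (freed a); heap: [0-24 FREE]
Op 3: b = malloc(5) -> b = 0; heap: [0-4 ALLOC][5-24 FREE]
Op 4: c = malloc(4) -> c = 5; heap: [0-4 ALLOC][5-8 ALLOC][9-24 FREE]
Op 5: d = malloc(5) -> d = 9; heap: [0-4 ALLOC][5-8 ALLOC][9-13 ALLOC][14-24 FREE]
Op 6: free(b) -> (freed b); heap: [0-4 FREE][5-8 ALLOC][9-13 ALLOC][14-24 FREE]
Op 7: e = malloc(4) -> e = 0; heap: [0-3 ALLOC][4-4 FREE][5-8 ALLOC][9-13 ALLOC][14-24 FREE]
free(d): d = 9 -> block [9-13 ALLOC]; mark free, coalesce with adjacent free neighbors -> [0-3 ALLOC][4-4 FREE][5-8 ALLOC][9-24 FREE]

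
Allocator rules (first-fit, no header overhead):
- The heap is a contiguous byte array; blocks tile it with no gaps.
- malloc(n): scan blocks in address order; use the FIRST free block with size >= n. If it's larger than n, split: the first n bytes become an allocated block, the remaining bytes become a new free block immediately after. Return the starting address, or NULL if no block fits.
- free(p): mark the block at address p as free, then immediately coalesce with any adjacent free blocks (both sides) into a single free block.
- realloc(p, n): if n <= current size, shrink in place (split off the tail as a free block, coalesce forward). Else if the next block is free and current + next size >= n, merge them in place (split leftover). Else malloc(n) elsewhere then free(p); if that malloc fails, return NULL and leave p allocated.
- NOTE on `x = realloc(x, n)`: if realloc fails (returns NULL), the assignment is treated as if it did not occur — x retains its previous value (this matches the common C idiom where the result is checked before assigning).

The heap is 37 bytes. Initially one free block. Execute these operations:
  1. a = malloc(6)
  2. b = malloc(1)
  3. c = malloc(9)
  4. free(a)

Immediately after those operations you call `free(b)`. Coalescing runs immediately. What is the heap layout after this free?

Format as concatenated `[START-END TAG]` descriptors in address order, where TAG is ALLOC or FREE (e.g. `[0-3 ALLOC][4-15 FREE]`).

Op 1: a = malloc(6) -> a = 0; heap: [0-5 ALLOC][6-36 FREE]
Op 2: b = malloc(1) -> b = 6; heap: [0-5 ALLOC][6-6 ALLOC][7-36 FREE]
Op 3: c = malloc(9) -> c = 7; heap: [0-5 ALLOC][6-6 ALLOC][7-15 ALLOC][16-36 FREE]
Op 4: free(a) -> (freed a); heap: [0-5 FREE][6-6 ALLOC][7-15 ALLOC][16-36 FREE]
free(b): b = 6 -> block [6-6 ALLOC]; mark free, coalesce with adjacent free neighbors -> [0-6 FREE][7-15 ALLOC][16-36 FREE]

Answer: [0-6 FREE][7-15 ALLOC][16-36 FREE]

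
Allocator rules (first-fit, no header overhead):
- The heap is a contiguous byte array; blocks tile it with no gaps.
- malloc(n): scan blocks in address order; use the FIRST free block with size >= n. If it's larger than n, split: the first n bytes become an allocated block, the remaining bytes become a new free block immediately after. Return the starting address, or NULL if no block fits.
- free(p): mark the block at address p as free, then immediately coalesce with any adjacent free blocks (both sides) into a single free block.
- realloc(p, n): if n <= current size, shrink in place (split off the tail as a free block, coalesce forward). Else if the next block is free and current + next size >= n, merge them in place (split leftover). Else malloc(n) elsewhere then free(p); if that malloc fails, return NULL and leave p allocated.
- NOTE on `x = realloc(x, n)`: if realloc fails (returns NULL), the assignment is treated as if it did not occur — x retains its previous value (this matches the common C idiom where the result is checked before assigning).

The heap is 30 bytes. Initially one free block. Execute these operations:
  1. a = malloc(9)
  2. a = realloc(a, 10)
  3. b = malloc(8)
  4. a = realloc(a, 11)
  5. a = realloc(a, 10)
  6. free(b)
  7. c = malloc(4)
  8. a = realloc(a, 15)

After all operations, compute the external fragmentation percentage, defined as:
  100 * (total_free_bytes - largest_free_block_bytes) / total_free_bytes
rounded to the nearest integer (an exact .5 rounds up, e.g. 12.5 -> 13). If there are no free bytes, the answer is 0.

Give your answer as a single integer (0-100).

Answer: 13

Derivation:
Op 1: a = malloc(9) -> a = 0; heap: [0-8 ALLOC][9-29 FREE]
Op 2: a = realloc(a, 10) -> a = 0; heap: [0-9 ALLOC][10-29 FREE]
Op 3: b = malloc(8) -> b = 10; heap: [0-9 ALLOC][10-17 ALLOC][18-29 FREE]
Op 4: a = realloc(a, 11) -> a = 18; heap: [0-9 FREE][10-17 ALLOC][18-28 ALLOC][29-29 FREE]
Op 5: a = realloc(a, 10) -> a = 18; heap: [0-9 FREE][10-17 ALLOC][18-27 ALLOC][28-29 FREE]
Op 6: free(b) -> (freed b); heap: [0-17 FREE][18-27 ALLOC][28-29 FREE]
Op 7: c = malloc(4) -> c = 0; heap: [0-3 ALLOC][4-17 FREE][18-27 ALLOC][28-29 FREE]
Op 8: a = realloc(a, 15) -> NULL (a unchanged); heap: [0-3 ALLOC][4-17 FREE][18-27 ALLOC][28-29 FREE]
Free blocks: [14 2] total_free=16 largest=14 -> 100*(16-14)/16 = 200/16 = 12.5 -> rounds to 13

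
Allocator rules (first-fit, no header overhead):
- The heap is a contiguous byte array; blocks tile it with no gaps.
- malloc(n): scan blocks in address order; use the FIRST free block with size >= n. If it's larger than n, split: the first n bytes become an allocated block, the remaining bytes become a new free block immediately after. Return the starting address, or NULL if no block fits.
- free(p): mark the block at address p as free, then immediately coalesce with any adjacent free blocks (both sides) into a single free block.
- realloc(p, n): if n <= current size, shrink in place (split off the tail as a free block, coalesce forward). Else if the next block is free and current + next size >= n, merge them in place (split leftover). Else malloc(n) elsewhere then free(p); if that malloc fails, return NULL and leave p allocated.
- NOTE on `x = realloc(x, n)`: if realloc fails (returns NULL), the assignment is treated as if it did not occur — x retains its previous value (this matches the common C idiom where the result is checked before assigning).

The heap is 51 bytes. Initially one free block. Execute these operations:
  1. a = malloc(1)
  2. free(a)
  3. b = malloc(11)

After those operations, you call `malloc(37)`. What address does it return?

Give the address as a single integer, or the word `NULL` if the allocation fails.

Op 1: a = malloc(1) -> a = 0; heap: [0-0 ALLOC][1-50 FREE]
Op 2: free(a) -> (freed a); heap: [0-50 FREE]
Op 3: b = malloc(11) -> b = 0; heap: [0-10 ALLOC][11-50 FREE]
malloc(37): first-fit scan over [0-10 ALLOC][11-50 FREE] -> 11

Answer: 11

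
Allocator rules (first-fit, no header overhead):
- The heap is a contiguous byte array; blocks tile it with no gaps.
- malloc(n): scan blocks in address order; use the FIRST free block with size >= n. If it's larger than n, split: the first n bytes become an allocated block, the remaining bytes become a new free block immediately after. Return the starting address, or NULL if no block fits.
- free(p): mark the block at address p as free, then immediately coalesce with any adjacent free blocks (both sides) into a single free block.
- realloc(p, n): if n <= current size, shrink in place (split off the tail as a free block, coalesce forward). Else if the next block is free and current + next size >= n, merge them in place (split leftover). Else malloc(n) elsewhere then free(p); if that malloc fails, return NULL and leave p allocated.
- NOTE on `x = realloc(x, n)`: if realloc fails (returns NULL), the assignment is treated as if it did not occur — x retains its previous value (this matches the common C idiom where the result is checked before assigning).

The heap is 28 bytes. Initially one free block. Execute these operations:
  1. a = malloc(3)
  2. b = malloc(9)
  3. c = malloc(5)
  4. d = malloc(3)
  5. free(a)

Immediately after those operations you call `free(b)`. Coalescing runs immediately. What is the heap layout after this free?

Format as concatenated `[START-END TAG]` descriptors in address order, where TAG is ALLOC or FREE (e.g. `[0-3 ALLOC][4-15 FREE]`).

Answer: [0-11 FREE][12-16 ALLOC][17-19 ALLOC][20-27 FREE]

Derivation:
Op 1: a = malloc(3) -> a = 0; heap: [0-2 ALLOC][3-27 FREE]
Op 2: b = malloc(9) -> b = 3; heap: [0-2 ALLOC][3-11 ALLOC][12-27 FREE]
Op 3: c = malloc(5) -> c = 12; heap: [0-2 ALLOC][3-11 ALLOC][12-16 ALLOC][17-27 FREE]
Op 4: d = malloc(3) -> d = 17; heap: [0-2 ALLOC][3-11 ALLOC][12-16 ALLOC][17-19 ALLOC][20-27 FREE]
Op 5: free(a) -> (freed a); heap: [0-2 FREE][3-11 ALLOC][12-16 ALLOC][17-19 ALLOC][20-27 FREE]
free(b): b = 3 -> block [3-11 ALLOC]; mark free, coalesce with adjacent free neighbors -> [0-11 FREE][12-16 ALLOC][17-19 ALLOC][20-27 FREE]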